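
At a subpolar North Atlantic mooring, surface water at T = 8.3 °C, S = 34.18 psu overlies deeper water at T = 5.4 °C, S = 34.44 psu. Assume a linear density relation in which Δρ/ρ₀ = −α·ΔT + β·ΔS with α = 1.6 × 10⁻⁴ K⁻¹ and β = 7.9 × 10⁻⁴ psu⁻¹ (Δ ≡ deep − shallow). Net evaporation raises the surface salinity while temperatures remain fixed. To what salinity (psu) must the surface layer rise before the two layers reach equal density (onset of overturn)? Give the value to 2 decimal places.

35.03 psu

Neutral buoyancy requires −α(T_deep − T_surf) + β(S_deep − S_surf′) = 0.
S_surf′ = S_deep − (α/β)·ΔT = 34.44 − (1.6 × 10⁻⁴/7.9 × 10⁻⁴)·(-2.9) = 35.0273 psu.
Increase required: 35.0273 − 34.18 = 0.8473 psu.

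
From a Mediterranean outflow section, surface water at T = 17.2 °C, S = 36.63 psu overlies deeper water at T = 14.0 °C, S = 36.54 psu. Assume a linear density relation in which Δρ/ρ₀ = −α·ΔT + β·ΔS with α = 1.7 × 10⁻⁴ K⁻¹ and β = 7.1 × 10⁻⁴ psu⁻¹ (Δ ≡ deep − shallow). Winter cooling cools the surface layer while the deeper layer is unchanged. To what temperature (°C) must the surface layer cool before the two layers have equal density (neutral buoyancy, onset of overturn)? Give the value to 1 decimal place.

Neutral buoyancy requires Δρ = 0, i.e. −α(T_deep − T_surf′) + β(S_deep − S_surf) = 0.
T_surf′ = T_deep − (β/α)·ΔS = 14.0 − (7.1 × 10⁻⁴/1.7 × 10⁻⁴)·(-0.09) = 14.376 °C.
Cooling required: 17.2 − (14.376) = 2.824 °C.

14.4 °C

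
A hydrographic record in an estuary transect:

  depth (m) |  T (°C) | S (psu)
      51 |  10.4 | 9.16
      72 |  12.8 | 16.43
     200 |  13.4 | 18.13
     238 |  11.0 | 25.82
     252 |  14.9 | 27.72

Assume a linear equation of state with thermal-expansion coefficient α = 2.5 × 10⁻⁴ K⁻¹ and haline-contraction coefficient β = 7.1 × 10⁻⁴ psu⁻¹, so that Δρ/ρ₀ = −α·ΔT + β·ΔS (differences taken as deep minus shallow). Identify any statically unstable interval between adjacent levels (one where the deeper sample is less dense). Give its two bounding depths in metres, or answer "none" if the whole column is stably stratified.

none

Evaluate Δρ/ρ₀ = −αΔT + βΔS across each adjacent pair:
  51–72 m: −αΔT+βΔS = −(2.5 × 10⁻⁴)(+2.4)+(7.1 × 10⁻⁴)(+7.27) = 4.6 × 10⁻³ → stable
  72–200 m: −αΔT+βΔS = −(2.5 × 10⁻⁴)(+0.6)+(7.1 × 10⁻⁴)(+1.70) = 1.1 × 10⁻³ → stable
  200–238 m: −αΔT+βΔS = −(2.5 × 10⁻⁴)(-2.4)+(7.1 × 10⁻⁴)(+7.69) = 6.1 × 10⁻³ → stable
  238–252 m: −αΔT+βΔS = −(2.5 × 10⁻⁴)(+3.9)+(7.1 × 10⁻⁴)(+1.90) = 3.7 × 10⁻⁴ → stable
Every interval has Δρ > 0: the column is stably stratified throughout.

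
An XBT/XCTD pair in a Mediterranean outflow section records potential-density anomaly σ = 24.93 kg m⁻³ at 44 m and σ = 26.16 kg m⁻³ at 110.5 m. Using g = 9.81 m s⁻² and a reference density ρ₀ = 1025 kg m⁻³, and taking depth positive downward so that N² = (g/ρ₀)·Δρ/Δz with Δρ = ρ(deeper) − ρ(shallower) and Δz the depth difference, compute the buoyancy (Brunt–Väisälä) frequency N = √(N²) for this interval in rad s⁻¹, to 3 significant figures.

Δρ = 1026.16 − 1024.93 = 1.23 kg m⁻³ over Δz = 110.5 − 44 = 66.5 m.
N² = (9.81/1025) × (1.23/66.5) = 1.7702 × 10⁻⁴ s⁻².
N = √(1.7702 × 10⁻⁴) = 0.013305 rad s⁻¹ ≈ 0.0133 rad s⁻¹.

0.0133 rad s⁻¹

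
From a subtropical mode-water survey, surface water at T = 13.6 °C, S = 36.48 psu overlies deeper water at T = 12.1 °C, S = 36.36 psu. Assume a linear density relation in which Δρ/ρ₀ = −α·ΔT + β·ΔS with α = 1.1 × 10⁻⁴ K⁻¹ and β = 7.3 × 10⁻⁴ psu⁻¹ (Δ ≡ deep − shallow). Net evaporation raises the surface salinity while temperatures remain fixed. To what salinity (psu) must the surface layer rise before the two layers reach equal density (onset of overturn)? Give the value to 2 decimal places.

36.59 psu

Neutral buoyancy requires −α(T_deep − T_surf) + β(S_deep − S_surf′) = 0.
S_surf′ = S_deep − (α/β)·ΔT = 36.36 − (1.1 × 10⁻⁴/7.3 × 10⁻⁴)·(-1.5) = 36.5860 psu.
Increase required: 36.5860 − 36.48 = 0.1060 psu.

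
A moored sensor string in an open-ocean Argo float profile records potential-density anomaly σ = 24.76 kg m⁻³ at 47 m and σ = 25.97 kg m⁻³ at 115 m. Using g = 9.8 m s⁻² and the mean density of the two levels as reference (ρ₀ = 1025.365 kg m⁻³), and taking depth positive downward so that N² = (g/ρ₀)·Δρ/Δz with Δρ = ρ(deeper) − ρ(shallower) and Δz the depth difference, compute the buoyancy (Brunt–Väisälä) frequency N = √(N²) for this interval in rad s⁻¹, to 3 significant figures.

Δρ = 1025.97 − 1024.76 = 1.21 kg m⁻³ over Δz = 115 − 47 = 68 m.
N² = (9.8/1025.365) × (1.21/68) = 1.7007 × 10⁻⁴ s⁻².
N = √(1.7007 × 10⁻⁴) = 0.013041 rad s⁻¹ ≈ 0.0130 rad s⁻¹.
Since Δρ > 0 the layer is stably stratified.

0.0130 rad s⁻¹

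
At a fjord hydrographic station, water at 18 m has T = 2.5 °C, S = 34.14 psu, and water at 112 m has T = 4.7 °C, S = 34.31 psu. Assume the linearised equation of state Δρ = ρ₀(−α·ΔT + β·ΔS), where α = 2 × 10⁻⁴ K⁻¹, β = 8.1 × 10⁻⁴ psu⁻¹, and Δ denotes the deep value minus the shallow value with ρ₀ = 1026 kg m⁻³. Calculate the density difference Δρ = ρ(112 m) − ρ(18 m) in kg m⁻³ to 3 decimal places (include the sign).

ΔT = +2.2 K, ΔS = +0.17 psu (deep − shallow).
Δρ/ρ₀ = −(2 × 10⁻⁴)(+2.2) + (8.1 × 10⁻⁴)(+0.17) = -3.023 × 10⁻⁴.
Δρ = 1026 × (-3.023 × 10⁻⁴) = -0.310 kg m⁻³.
Negative Δρ: lighter below, statically unstable.

-0.310 kg m⁻³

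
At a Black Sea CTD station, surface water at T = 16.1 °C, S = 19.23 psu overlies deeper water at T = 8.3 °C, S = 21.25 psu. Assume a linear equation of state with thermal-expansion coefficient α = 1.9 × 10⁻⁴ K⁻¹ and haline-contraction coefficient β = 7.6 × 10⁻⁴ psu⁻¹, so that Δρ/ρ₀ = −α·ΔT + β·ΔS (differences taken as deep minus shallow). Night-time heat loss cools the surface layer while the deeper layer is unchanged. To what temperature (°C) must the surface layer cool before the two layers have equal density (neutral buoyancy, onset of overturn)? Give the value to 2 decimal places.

0.22 °C

Neutral buoyancy requires Δρ = 0, i.e. −α(T_deep − T_surf′) + β(S_deep − S_surf) = 0.
T_surf′ = T_deep − (β/α)·ΔS = 8.3 − (7.6 × 10⁻⁴/1.9 × 10⁻⁴)·(+2.02) = 0.2200 °C.
Cooling required: 16.1 − (0.2200) = 15.8800 °C.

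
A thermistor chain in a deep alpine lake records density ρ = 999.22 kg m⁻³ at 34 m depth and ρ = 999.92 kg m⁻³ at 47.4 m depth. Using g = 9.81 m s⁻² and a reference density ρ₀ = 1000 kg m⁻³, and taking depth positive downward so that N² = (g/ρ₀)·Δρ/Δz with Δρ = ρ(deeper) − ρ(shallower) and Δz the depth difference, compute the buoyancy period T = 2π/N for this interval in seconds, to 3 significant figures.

278 s

Δρ = 999.92 − 999.22 = 0.70 kg m⁻³ over Δz = 47.4 − 34 = 13.4 m.
N² = (9.81/1000) × (0.70/13.4) = 5.1246 × 10⁻⁴ s⁻².
N = √(5.1246 × 10⁻⁴) = 0.022638 rad s⁻¹, so T = 2π/N = 277.55 s ≈ 278 s.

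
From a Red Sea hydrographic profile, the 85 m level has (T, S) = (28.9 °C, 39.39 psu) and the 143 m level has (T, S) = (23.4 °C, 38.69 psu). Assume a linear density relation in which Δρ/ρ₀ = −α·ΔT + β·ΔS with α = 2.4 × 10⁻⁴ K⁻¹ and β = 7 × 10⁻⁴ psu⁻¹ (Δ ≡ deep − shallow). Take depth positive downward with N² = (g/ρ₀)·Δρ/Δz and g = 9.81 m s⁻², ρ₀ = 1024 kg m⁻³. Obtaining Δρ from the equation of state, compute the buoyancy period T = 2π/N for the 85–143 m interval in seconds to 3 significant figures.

530 s

ΔT = -5.5 K, ΔS = -0.70 psu (deep − shallow).
Δρ/ρ₀ = −αΔT + βΔS = 1.32 × 10⁻³ − 4.90 × 10⁻⁴ = 8.30 × 10⁻⁴, so Δρ ≈ 0.8499 kg m⁻³.
N² = (g/ρ₀)·Δρ/Δz = g·(Δρ/ρ₀)/Δz = 9.81 × 8.30 × 10⁻⁴ / 58 = 1.4038 × 10⁻⁴ s⁻².
N = √(1.4038 × 10⁻⁴) = 0.011848 rad s⁻¹ → T = 2π/N = 530.32 s ≈ 530 s.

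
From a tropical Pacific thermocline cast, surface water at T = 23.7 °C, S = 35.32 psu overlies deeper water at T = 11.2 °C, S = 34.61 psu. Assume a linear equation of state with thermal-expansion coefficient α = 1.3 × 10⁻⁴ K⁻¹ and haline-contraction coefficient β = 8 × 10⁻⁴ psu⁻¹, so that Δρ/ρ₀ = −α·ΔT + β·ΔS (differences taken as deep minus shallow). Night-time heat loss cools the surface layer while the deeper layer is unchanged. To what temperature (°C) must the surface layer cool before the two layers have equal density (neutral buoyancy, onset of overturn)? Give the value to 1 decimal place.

15.6 °C

Neutral buoyancy requires Δρ = 0, i.e. −α(T_deep − T_surf′) + β(S_deep − S_surf) = 0.
T_surf′ = T_deep − (β/α)·ΔS = 11.2 − (8 × 10⁻⁴/1.3 × 10⁻⁴)·(-0.71) = 15.569 °C.
Cooling required: 23.7 − (15.569) = 8.131 °C.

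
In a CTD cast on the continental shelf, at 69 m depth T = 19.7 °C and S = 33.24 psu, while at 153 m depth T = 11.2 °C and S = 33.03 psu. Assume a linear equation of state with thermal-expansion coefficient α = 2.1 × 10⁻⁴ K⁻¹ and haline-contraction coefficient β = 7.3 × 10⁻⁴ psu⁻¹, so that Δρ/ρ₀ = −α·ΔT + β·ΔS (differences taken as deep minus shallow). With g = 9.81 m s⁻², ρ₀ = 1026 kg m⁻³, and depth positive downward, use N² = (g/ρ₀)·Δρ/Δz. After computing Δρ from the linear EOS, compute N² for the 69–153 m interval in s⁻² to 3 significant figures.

ΔT = -8.5 K, ΔS = -0.21 psu (deep − shallow).
Δρ/ρ₀ = −αΔT + βΔS = 1.785 × 10⁻³ − 1.533 × 10⁻⁴ = 1.6317 × 10⁻³, so Δρ ≈ 1.674 kg m⁻³.
N² = (g/ρ₀)·Δρ/Δz = g·(Δρ/ρ₀)/Δz = 9.81 × 1.6317 × 10⁻³ / 84 = 1.9056 × 10⁻⁴ s⁻² ≈ 1.91 × 10⁻⁴ s⁻².

1.91 × 10⁻⁴ s⁻²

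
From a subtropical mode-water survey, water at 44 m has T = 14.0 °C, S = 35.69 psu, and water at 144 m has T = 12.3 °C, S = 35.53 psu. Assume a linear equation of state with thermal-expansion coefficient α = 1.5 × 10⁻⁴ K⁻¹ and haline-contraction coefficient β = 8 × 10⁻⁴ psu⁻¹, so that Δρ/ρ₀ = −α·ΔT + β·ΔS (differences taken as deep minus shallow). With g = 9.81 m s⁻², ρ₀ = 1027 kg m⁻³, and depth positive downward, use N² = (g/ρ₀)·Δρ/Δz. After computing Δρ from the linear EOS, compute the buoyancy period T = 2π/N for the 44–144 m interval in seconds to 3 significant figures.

1.78 × 10³ s

ΔT = -1.7 K, ΔS = -0.16 psu (deep − shallow).
Δρ/ρ₀ = −αΔT + βΔS = 2.55 × 10⁻⁴ − 1.28 × 10⁻⁴ = 1.27 × 10⁻⁴, so Δρ ≈ 0.1304 kg m⁻³.
N² = (g/ρ₀)·Δρ/Δz = g·(Δρ/ρ₀)/Δz = 9.81 × 1.27 × 10⁻⁴ / 100 = 1.2459 × 10⁻⁵ s⁻².
N = √(1.2459 × 10⁻⁵) = 3.5297 × 10⁻³ rad s⁻¹ → T = 2π/N = 1.7801 × 10³ s ≈ 1.78 × 10³ s.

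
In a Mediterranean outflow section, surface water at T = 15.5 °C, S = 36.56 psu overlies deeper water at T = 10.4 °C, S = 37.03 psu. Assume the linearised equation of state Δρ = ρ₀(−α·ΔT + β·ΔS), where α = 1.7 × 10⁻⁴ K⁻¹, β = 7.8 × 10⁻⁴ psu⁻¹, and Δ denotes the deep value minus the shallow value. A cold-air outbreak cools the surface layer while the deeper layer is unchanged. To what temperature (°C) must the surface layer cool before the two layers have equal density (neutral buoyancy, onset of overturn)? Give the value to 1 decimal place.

8.2 °C

Neutral buoyancy requires Δρ = 0, i.e. −α(T_deep − T_surf′) + β(S_deep − S_surf) = 0.
T_surf′ = T_deep − (β/α)·ΔS = 10.4 − (7.8 × 10⁻⁴/1.7 × 10⁻⁴)·(+0.47) = 8.244 °C.
Cooling required: 15.5 − (8.244) = 7.256 °C.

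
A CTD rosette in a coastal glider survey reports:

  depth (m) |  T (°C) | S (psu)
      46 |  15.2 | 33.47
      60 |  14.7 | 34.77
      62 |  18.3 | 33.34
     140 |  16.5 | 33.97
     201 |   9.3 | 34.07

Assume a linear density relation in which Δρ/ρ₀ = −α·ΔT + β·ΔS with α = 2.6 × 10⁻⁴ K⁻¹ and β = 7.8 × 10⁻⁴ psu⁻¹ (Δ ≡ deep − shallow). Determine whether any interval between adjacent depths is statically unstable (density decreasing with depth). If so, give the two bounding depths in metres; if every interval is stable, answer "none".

Evaluate Δρ/ρ₀ = −αΔT + βΔS across each adjacent pair:
  46–60 m: −αΔT+βΔS = −(2.6 × 10⁻⁴)(-0.5)+(7.8 × 10⁻⁴)(+1.30) = 1.1 × 10⁻³ → stable
  60–62 m: −αΔT+βΔS = −(2.6 × 10⁻⁴)(+3.6)+(7.8 × 10⁻⁴)(-1.43) = -2.1 × 10⁻³ → UNSTABLE
  62–140 m: −αΔT+βΔS = −(2.6 × 10⁻⁴)(-1.8)+(7.8 × 10⁻⁴)(+0.63) = 9.6 × 10⁻⁴ → stable
  140–201 m: −αΔT+βΔS = −(2.6 × 10⁻⁴)(-7.2)+(7.8 × 10⁻⁴)(+0.10) = 1.9 × 10⁻³ → stable
The 60–62 m interval has Δρ < 0: lighter water underlies denser water.

60–62 m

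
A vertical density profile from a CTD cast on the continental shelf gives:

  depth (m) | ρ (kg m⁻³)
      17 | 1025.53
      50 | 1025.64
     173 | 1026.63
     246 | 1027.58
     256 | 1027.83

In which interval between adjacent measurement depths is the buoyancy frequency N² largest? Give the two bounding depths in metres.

Compute the density gradient over each adjacent pair:
  17–50 m: Δρ/Δz = 0.11/33 = 3.3 × 10⁻³ kg m⁻⁴
  50–173 m: Δρ/Δz = 0.99/123 = 8.0 × 10⁻³ kg m⁻⁴
  173–246 m: Δρ/Δz = 0.95/73 = 0.013 kg m⁻⁴
  246–256 m: Δρ/Δz = 0.25/10 = 0.025 kg m⁻⁴
The largest gradient is in the 246–256 m interval — the pycnocline.

246–256 m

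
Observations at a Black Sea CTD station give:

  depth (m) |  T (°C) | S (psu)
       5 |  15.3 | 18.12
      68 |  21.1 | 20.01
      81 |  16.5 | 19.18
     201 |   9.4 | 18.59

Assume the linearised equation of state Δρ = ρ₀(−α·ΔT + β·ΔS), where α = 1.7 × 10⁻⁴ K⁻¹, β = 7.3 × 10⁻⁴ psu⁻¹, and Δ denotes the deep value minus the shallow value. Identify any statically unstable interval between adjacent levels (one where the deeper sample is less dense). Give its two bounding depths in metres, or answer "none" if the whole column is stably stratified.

Evaluate Δρ/ρ₀ = −αΔT + βΔS across each adjacent pair:
  5–68 m: −αΔT+βΔS = −(1.7 × 10⁻⁴)(+5.8)+(7.3 × 10⁻⁴)(+1.89) = 3.9 × 10⁻⁴ → stable
  68–81 m: −αΔT+βΔS = −(1.7 × 10⁻⁴)(-4.6)+(7.3 × 10⁻⁴)(-0.83) = 1.8 × 10⁻⁴ → stable
  81–201 m: −αΔT+βΔS = −(1.7 × 10⁻⁴)(-7.1)+(7.3 × 10⁻⁴)(-0.59) = 7.8 × 10⁻⁴ → stable
Every interval has Δρ > 0: the column is stably stratified throughout.

none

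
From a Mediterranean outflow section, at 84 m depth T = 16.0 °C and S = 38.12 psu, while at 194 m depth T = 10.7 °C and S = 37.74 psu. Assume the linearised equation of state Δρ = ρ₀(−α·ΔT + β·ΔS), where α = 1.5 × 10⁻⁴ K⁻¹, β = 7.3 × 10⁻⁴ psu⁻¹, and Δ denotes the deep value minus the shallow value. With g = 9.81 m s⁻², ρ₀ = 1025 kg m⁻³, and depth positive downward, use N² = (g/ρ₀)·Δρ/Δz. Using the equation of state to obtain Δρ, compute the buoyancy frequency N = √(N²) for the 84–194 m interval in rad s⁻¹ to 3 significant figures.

ΔT = -5.3 K, ΔS = -0.38 psu (deep − shallow).
Δρ/ρ₀ = −αΔT + βΔS = 7.95 × 10⁻⁴ − 2.774 × 10⁻⁴ = 5.176 × 10⁻⁴, so Δρ ≈ 0.5305 kg m⁻³.
N² = (g/ρ₀)·Δρ/Δz = g·(Δρ/ρ₀)/Δz = 9.81 × 5.176 × 10⁻⁴ / 110 = 4.6161 × 10⁻⁵ s⁻².
N = √(4.6161 × 10⁻⁵) = 6.7942 × 10⁻³ rad s⁻¹ ≈ 6.79 × 10⁻³ rad s⁻¹.

6.79 × 10⁻³ rad s⁻¹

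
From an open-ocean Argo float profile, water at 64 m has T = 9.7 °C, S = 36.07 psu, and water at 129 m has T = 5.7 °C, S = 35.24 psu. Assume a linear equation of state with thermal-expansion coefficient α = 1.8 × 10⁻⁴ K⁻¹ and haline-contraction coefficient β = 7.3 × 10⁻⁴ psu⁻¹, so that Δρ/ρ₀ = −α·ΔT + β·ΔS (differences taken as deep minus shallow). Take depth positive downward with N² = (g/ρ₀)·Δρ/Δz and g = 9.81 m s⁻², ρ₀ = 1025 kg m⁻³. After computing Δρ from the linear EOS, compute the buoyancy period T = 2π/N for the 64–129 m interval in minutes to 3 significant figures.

ΔT = -4.0 K, ΔS = -0.83 psu (deep − shallow).
Δρ/ρ₀ = −αΔT + βΔS = 7.20 × 10⁻⁴ − 6.059 × 10⁻⁴ = 1.141 × 10⁻⁴, so Δρ ≈ 0.1170 kg m⁻³.
N² = (g/ρ₀)·Δρ/Δz = g·(Δρ/ρ₀)/Δz = 9.81 × 1.141 × 10⁻⁴ / 65 = 1.7220 × 10⁻⁵ s⁻².
N = √(1.7220 × 10⁻⁵) = 4.1497 × 10⁻³ rad s⁻¹ → T = 2π/N = 1.5141 × 10³ s = 25.235 min ≈ 25.2 min.

25.2 min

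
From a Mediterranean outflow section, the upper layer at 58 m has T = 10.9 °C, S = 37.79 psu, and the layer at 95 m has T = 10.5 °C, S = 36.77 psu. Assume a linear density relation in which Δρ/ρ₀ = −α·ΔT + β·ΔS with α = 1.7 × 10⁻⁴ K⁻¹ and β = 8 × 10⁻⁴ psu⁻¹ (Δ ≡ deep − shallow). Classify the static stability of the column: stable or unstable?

unstable

ΔT = 10.5 − 10.9 = -0.4 K and ΔS = 36.77 − 37.79 = -1.02 psu (deep − shallow).
−αΔT = 6.80 × 10⁻⁵; βΔS = -8.16 × 10⁻⁴; sum Δρ/ρ₀ = -7.48 × 10⁻⁴.
Δρ/ρ₀ < 0, so Δρ < 0: deeper water is lighter → statically unstable; the column would overturn.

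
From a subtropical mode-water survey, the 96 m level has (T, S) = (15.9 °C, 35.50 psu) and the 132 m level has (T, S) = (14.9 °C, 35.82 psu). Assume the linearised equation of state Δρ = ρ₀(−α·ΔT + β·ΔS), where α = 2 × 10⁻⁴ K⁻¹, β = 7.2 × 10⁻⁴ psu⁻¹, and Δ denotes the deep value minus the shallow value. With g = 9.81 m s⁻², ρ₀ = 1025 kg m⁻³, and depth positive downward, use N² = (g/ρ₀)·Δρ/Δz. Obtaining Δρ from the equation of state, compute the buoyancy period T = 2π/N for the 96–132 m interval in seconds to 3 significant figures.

580 s

ΔT = -1.0 K, ΔS = +0.32 psu (deep − shallow).
Δρ/ρ₀ = −αΔT + βΔS = 2.00 × 10⁻⁴ + 2.304 × 10⁻⁴ = 4.304 × 10⁻⁴, so Δρ ≈ 0.4412 kg m⁻³.
N² = (g/ρ₀)·Δρ/Δz = g·(Δρ/ρ₀)/Δz = 9.81 × 4.304 × 10⁻⁴ / 36 = 1.1728 × 10⁻⁴ s⁻².
N = √(1.1728 × 10⁻⁴) = 0.010830 rad s⁻¹ → T = 2π/N = 580.16 s ≈ 580 s.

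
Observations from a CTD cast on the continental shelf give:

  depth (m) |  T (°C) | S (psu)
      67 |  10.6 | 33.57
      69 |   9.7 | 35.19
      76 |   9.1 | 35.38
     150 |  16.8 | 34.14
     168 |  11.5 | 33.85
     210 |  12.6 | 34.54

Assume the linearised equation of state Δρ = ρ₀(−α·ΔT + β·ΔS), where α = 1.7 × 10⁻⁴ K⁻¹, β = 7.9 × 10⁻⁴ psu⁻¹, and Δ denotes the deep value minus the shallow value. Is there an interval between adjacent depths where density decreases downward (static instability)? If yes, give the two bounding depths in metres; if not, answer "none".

76–150 m

Evaluate Δρ/ρ₀ = −αΔT + βΔS across each adjacent pair:
  67–69 m: −αΔT+βΔS = −(1.7 × 10⁻⁴)(-0.9)+(7.9 × 10⁻⁴)(+1.62) = 1.4 × 10⁻³ → stable
  69–76 m: −αΔT+βΔS = −(1.7 × 10⁻⁴)(-0.6)+(7.9 × 10⁻⁴)(+0.19) = 2.5 × 10⁻⁴ → stable
  76–150 m: −αΔT+βΔS = −(1.7 × 10⁻⁴)(+7.7)+(7.9 × 10⁻⁴)(-1.24) = -2.3 × 10⁻³ → UNSTABLE
  150–168 m: −αΔT+βΔS = −(1.7 × 10⁻⁴)(-5.3)+(7.9 × 10⁻⁴)(-0.29) = 6.7 × 10⁻⁴ → stable
  168–210 m: −αΔT+βΔS = −(1.7 × 10⁻⁴)(+1.1)+(7.9 × 10⁻⁴)(+0.69) = 3.6 × 10⁻⁴ → stable
The 76–150 m interval has Δρ < 0: lighter water underlies denser water.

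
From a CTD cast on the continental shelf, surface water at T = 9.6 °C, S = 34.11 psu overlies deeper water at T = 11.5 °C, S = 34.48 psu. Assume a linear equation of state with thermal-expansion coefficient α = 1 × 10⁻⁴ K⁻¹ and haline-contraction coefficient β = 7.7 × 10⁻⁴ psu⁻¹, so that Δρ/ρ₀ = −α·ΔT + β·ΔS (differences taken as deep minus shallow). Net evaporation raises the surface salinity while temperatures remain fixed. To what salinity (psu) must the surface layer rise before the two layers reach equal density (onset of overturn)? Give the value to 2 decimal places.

Neutral buoyancy requires −α(T_deep − T_surf) + β(S_deep − S_surf′) = 0.
S_surf′ = S_deep − (α/β)·ΔT = 34.48 − (1 × 10⁻⁴/7.7 × 10⁻⁴)·(+1.9) = 34.2332 psu.
Increase required: 34.2332 − 34.11 = 0.1232 psu.

34.23 psu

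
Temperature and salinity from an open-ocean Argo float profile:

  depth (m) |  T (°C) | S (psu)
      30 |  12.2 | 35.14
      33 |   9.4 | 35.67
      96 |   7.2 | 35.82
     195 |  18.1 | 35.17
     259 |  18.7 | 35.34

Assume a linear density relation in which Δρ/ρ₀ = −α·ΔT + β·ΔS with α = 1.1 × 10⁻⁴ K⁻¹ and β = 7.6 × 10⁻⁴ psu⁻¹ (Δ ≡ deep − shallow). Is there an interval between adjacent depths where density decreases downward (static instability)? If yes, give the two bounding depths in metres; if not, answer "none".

Evaluate Δρ/ρ₀ = −αΔT + βΔS across each adjacent pair:
  30–33 m: −αΔT+βΔS = −(1.1 × 10⁻⁴)(-2.8)+(7.6 × 10⁻⁴)(+0.53) = 7.1 × 10⁻⁴ → stable
  33–96 m: −αΔT+βΔS = −(1.1 × 10⁻⁴)(-2.2)+(7.6 × 10⁻⁴)(+0.15) = 3.6 × 10⁻⁴ → stable
  96–195 m: −αΔT+βΔS = −(1.1 × 10⁻⁴)(+10.9)+(7.6 × 10⁻⁴)(-0.65) = -1.7 × 10⁻³ → UNSTABLE
  195–259 m: −αΔT+βΔS = −(1.1 × 10⁻⁴)(+0.6)+(7.6 × 10⁻⁴)(+0.17) = 6.3 × 10⁻⁵ → stable
The 96–195 m interval has Δρ < 0: lighter water underlies denser water.

96–195 m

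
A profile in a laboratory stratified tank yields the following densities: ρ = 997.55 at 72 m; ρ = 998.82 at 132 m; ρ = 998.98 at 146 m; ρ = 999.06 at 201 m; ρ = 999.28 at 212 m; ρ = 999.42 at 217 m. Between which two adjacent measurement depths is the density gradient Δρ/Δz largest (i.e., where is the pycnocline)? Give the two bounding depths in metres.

212–217 m

Compute the density gradient over each adjacent pair:
  72–132 m: Δρ/Δz = 1.27/60 = 0.021 kg m⁻⁴
  132–146 m: Δρ/Δz = 0.16/14 = 0.011 kg m⁻⁴
  146–201 m: Δρ/Δz = 0.08/55 = 1.5 × 10⁻³ kg m⁻⁴
  201–212 m: Δρ/Δz = 0.22/11 = 0.020 kg m⁻⁴
  212–217 m: Δρ/Δz = 0.14/5 = 0.028 kg m⁻⁴
The largest gradient is in the 212–217 m interval — the pycnocline.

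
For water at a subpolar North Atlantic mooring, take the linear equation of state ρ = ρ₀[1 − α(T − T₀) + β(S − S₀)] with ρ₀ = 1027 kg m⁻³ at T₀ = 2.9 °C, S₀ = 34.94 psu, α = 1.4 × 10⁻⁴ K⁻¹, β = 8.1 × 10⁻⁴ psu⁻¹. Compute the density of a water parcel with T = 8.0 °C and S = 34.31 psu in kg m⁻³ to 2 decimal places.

1025.74 kg m⁻³

T − T₀ = +5.1 K, S − S₀ = -0.63 psu.
Bracket = 1 − α·(+5.1) + β·(-0.63) = 1 + (-1.2243 × 10⁻³) = 0.9987757.
ρ = 1027 × 0.9987757 = 1025.74 kg m⁻³.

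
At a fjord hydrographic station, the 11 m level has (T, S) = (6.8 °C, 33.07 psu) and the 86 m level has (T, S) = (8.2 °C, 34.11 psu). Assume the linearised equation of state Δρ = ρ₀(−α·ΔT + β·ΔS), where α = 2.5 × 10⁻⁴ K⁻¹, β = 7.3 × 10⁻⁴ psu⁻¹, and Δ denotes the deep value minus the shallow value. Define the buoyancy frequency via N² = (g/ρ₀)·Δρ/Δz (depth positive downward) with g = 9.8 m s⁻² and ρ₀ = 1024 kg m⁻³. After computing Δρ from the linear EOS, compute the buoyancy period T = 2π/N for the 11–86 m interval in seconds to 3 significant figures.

859 s

ΔT = +1.4 K, ΔS = +1.04 psu (deep − shallow).
Δρ/ρ₀ = −αΔT + βΔS = -3.50 × 10⁻⁴ + 7.592 × 10⁻⁴ = 4.092 × 10⁻⁴, so Δρ ≈ 0.4190 kg m⁻³.
N² = (g/ρ₀)·Δρ/Δz = g·(Δρ/ρ₀)/Δz = 9.8 × 4.092 × 10⁻⁴ / 75 = 5.3469 × 10⁻⁵ s⁻².
N = √(5.3469 × 10⁻⁵) = 7.3122 × 10⁻³ rad s⁻¹ → T = 2π/N = 859.27 s ≈ 859 s.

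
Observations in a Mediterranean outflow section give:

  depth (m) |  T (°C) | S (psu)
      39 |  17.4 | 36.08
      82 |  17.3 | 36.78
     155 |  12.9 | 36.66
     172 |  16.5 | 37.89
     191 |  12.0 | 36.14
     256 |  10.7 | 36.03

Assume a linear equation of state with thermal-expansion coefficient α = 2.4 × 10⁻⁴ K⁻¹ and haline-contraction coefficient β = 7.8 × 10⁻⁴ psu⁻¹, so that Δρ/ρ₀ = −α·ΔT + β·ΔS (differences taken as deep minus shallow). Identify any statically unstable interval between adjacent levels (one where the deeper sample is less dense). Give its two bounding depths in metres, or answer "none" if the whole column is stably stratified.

Evaluate Δρ/ρ₀ = −αΔT + βΔS across each adjacent pair:
  39–82 m: −αΔT+βΔS = −(2.4 × 10⁻⁴)(-0.1)+(7.8 × 10⁻⁴)(+0.70) = 5.7 × 10⁻⁴ → stable
  82–155 m: −αΔT+βΔS = −(2.4 × 10⁻⁴)(-4.4)+(7.8 × 10⁻⁴)(-0.12) = 9.6 × 10⁻⁴ → stable
  155–172 m: −αΔT+βΔS = −(2.4 × 10⁻⁴)(+3.6)+(7.8 × 10⁻⁴)(+1.23) = 9.5 × 10⁻⁵ → stable
  172–191 m: −αΔT+βΔS = −(2.4 × 10⁻⁴)(-4.5)+(7.8 × 10⁻⁴)(-1.75) = -2.8 × 10⁻⁴ → UNSTABLE
  191–256 m: −αΔT+βΔS = −(2.4 × 10⁻⁴)(-1.3)+(7.8 × 10⁻⁴)(-0.11) = 2.3 × 10⁻⁴ → stable
The 172–191 m interval has Δρ < 0: lighter water underlies denser water.

172–191 m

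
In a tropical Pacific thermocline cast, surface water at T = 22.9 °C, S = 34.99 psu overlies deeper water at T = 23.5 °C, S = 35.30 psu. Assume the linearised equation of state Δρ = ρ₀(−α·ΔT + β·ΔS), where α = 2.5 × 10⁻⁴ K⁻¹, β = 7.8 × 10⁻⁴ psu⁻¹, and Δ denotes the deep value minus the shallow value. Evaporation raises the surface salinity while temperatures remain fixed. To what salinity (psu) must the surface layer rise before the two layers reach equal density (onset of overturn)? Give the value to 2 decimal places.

35.11 psu

Neutral buoyancy requires −α(T_deep − T_surf) + β(S_deep − S_surf′) = 0.
S_surf′ = S_deep − (α/β)·ΔT = 35.30 − (2.5 × 10⁻⁴/7.8 × 10⁻⁴)·(+0.6) = 35.1077 psu.
Increase required: 35.1077 − 34.99 = 0.1177 psu.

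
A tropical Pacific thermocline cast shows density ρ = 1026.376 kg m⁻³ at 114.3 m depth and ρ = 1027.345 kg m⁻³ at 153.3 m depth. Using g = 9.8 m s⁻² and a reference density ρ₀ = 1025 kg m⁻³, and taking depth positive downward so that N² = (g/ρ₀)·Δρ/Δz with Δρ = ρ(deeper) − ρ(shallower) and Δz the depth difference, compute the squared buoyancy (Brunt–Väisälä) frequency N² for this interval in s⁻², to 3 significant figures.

2.38 × 10⁻⁴ s⁻²

Δρ = 1027.345 − 1026.376 = 0.969 kg m⁻³ over Δz = 153.3 − 114.3 = 39 m.
N² = (9.8/1025) × (0.969/39) = 2.3755 × 10⁻⁴ s⁻² ≈ 2.38 × 10⁻⁴ s⁻².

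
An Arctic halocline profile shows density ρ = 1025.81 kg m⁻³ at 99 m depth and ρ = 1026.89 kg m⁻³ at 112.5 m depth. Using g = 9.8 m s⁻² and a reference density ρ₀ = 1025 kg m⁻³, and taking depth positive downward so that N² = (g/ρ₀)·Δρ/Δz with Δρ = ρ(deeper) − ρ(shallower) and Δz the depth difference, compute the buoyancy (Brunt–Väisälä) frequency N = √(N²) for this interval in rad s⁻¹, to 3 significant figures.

0.0277 rad s⁻¹

Δρ = 1026.89 − 1025.81 = 1.08 kg m⁻³ over Δz = 112.5 − 99 = 13.5 m.
N² = (9.8/1025) × (1.08/13.5) = 7.6488 × 10⁻⁴ s⁻².
N = √(7.6488 × 10⁻⁴) = 0.027656 rad s⁻¹ ≈ 0.0277 rad s⁻¹.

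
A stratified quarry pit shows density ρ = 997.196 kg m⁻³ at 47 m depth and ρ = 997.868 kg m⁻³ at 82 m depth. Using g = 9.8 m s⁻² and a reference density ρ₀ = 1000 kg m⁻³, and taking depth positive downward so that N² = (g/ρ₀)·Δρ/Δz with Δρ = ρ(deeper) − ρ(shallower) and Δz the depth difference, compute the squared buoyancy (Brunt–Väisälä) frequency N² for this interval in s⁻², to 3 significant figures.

1.88 × 10⁻⁴ s⁻²

Δρ = 997.868 − 997.196 = 0.672 kg m⁻³ over Δz = 82 − 47 = 35 m.
N² = (9.8/1000) × (0.672/35) = 1.8816 × 10⁻⁴ s⁻² ≈ 1.88 × 10⁻⁴ s⁻².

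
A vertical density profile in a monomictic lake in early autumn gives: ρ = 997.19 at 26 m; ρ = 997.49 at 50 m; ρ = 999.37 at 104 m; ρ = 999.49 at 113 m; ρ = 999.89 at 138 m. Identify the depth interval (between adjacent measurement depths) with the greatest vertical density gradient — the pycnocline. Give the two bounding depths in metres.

Compute the density gradient over each adjacent pair:
  26–50 m: Δρ/Δz = 0.30/24 = 0.012 kg m⁻⁴
  50–104 m: Δρ/Δz = 1.88/54 = 0.035 kg m⁻⁴
  104–113 m: Δρ/Δz = 0.12/9 = 0.013 kg m⁻⁴
  113–138 m: Δρ/Δz = 0.40/25 = 0.016 kg m⁻⁴
The largest gradient is in the 50–104 m interval — the pycnocline.

50–104 m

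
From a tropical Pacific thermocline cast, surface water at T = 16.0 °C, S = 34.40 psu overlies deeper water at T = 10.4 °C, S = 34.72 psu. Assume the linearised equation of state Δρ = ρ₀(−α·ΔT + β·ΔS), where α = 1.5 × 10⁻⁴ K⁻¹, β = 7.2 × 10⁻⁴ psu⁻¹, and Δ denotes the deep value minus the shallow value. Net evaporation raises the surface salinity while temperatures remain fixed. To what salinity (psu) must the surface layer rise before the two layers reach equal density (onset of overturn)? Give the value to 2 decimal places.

35.89 psu

Neutral buoyancy requires −α(T_deep − T_surf) + β(S_deep − S_surf′) = 0.
S_surf′ = S_deep − (α/β)·ΔT = 34.72 − (1.5 × 10⁻⁴/7.2 × 10⁻⁴)·(-5.6) = 35.8867 psu.
Increase required: 35.8867 − 34.40 = 1.4867 psu.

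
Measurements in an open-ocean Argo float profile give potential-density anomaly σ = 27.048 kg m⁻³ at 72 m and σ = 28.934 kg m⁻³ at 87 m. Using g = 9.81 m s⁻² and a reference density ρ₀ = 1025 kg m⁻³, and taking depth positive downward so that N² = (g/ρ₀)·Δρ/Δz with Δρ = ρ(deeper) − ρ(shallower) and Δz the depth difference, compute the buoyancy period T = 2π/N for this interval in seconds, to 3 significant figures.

Δρ = 1028.934 − 1027.048 = 1.886 kg m⁻³ over Δz = 87 − 72 = 15 m.
N² = (9.81/1025) × (1.886/15) = 1.2034 × 10⁻³ s⁻².
N = √(1.2034 × 10⁻³) = 0.034690 rad s⁻¹, so T = 2π/N = 181.12 s ≈ 181 s.

181 s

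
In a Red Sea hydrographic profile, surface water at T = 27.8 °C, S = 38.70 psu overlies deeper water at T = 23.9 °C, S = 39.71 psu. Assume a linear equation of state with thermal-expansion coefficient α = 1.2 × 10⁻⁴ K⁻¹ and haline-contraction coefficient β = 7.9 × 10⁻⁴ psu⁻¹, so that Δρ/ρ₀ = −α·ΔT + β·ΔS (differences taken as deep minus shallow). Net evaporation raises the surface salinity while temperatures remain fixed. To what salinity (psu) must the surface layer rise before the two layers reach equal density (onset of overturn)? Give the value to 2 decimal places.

Neutral buoyancy requires −α(T_deep − T_surf) + β(S_deep − S_surf′) = 0.
S_surf′ = S_deep − (α/β)·ΔT = 39.71 − (1.2 × 10⁻⁴/7.9 × 10⁻⁴)·(-3.9) = 40.3024 psu.
Increase required: 40.3024 − 38.70 = 1.6024 psu.

40.30 psu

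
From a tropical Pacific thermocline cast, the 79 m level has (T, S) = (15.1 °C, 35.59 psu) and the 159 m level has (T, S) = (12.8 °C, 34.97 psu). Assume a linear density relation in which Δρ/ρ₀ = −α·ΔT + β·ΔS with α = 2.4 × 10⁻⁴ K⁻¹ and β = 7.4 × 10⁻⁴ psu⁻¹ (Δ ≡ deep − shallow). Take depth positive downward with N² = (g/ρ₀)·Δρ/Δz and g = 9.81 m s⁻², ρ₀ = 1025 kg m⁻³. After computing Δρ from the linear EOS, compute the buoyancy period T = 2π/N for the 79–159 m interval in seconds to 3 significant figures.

ΔT = -2.3 K, ΔS = -0.62 psu (deep − shallow).
Δρ/ρ₀ = −αΔT + βΔS = 5.52 × 10⁻⁴ − 4.588 × 10⁻⁴ = 9.32 × 10⁻⁵, so Δρ ≈ 0.09553 kg m⁻³.
N² = (g/ρ₀)·Δρ/Δz = g·(Δρ/ρ₀)/Δz = 9.81 × 9.32 × 10⁻⁵ / 80 = 1.1429 × 10⁻⁵ s⁻².
N = √(1.1429 × 10⁻⁵) = 3.3807 × 10⁻³ rad s⁻¹ → T = 2π/N = 1.8585 × 10³ s ≈ 1.86 × 10³ s.

1.86 × 10³ s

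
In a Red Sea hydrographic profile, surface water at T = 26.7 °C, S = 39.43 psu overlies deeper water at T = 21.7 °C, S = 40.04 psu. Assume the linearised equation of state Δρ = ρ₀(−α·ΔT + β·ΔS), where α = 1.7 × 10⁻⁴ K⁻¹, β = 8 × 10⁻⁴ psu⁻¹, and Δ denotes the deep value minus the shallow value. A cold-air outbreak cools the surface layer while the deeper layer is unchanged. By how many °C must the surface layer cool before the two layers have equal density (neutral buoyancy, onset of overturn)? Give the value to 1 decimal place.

7.9 °C

Neutral buoyancy requires Δρ = 0, i.e. −α(T_deep − T_surf′) + β(S_deep − S_surf) = 0.
T_surf′ = T_deep − (β/α)·ΔS = 21.7 − (8 × 10⁻⁴/1.7 × 10⁻⁴)·(+0.61) = 18.829 °C.
Cooling required: 26.7 − (18.829) = 7.871 °C.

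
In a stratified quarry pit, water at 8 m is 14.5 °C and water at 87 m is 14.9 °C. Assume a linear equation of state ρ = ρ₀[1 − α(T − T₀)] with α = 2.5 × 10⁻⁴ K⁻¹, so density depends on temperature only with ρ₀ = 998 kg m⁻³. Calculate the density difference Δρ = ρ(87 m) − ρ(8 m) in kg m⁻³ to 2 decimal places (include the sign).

-0.10 kg m⁻³

ΔT = +0.4 K, Δρ/ρ₀ = −αΔT = -1.00 × 10⁻⁴.
Δρ = 998 × (-1.00 × 10⁻⁴) = -0.10 kg m⁻³.
Negative Δρ: lighter below, statically unstable.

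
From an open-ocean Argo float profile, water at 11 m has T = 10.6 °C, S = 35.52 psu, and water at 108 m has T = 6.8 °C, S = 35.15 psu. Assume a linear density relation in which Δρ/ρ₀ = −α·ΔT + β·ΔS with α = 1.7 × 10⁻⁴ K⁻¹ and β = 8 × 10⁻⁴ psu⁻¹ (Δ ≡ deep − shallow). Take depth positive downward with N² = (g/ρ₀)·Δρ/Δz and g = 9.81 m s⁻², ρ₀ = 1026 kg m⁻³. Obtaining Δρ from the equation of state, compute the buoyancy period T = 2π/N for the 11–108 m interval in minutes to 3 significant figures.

17.6 min

ΔT = -3.8 K, ΔS = -0.37 psu (deep − shallow).
Δρ/ρ₀ = −αΔT + βΔS = 6.46 × 10⁻⁴ − 2.96 × 10⁻⁴ = 3.50 × 10⁻⁴, so Δρ ≈ 0.3591 kg m⁻³.
N² = (g/ρ₀)·Δρ/Δz = g·(Δρ/ρ₀)/Δz = 9.81 × 3.50 × 10⁻⁴ / 97 = 3.5397 × 10⁻⁵ s⁻².
N = √(3.5397 × 10⁻⁵) = 5.9495 × 10⁻³ rad s⁻¹ → T = 2π/N = 1.0561 × 10³ s = 17.602 min ≈ 17.6 min.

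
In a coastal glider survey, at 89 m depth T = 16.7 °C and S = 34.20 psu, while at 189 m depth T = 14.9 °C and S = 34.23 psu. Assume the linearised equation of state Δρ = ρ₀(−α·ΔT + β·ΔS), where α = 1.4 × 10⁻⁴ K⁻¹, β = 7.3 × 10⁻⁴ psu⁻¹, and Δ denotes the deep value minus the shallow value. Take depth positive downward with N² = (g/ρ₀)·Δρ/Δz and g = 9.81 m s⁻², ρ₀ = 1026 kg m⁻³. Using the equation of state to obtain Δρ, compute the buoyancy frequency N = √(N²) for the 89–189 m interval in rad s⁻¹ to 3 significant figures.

ΔT = -1.8 K, ΔS = +0.03 psu (deep − shallow).
Δρ/ρ₀ = −αΔT + βΔS = 2.52 × 10⁻⁴ + 2.19 × 10⁻⁵ = 2.739 × 10⁻⁴, so Δρ ≈ 0.2810 kg m⁻³.
N² = (g/ρ₀)·Δρ/Δz = g·(Δρ/ρ₀)/Δz = 9.81 × 2.739 × 10⁻⁴ / 100 = 2.6870 × 10⁻⁵ s⁻².
N = √(2.6870 × 10⁻⁵) = 5.1836 × 10⁻³ rad s⁻¹ ≈ 5.18 × 10⁻³ rad s⁻¹.

5.18 × 10⁻³ rad s⁻¹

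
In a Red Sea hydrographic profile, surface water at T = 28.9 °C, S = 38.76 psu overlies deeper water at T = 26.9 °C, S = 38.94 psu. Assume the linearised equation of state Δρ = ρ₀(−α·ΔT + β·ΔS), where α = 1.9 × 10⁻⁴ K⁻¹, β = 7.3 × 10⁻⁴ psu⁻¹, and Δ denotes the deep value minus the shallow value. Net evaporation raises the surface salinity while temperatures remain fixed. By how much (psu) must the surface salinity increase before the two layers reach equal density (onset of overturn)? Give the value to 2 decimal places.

Neutral buoyancy requires −α(T_deep − T_surf) + β(S_deep − S_surf′) = 0.
S_surf′ = S_deep − (α/β)·ΔT = 38.94 − (1.9 × 10⁻⁴/7.3 × 10⁻⁴)·(-2.0) = 39.4605 psu.
Increase required: 39.4605 − 38.76 = 0.7005 psu.

0.70 psu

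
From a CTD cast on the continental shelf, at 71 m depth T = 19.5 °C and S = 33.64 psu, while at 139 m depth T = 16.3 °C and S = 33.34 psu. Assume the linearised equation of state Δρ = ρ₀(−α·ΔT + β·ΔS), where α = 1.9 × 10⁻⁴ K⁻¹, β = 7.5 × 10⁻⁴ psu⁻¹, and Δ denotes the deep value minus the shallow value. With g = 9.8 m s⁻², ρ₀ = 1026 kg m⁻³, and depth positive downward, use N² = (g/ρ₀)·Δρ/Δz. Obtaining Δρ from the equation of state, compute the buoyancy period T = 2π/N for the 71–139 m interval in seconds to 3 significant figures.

ΔT = -3.2 K, ΔS = -0.30 psu (deep − shallow).
Δρ/ρ₀ = −αΔT + βΔS = 6.08 × 10⁻⁴ − 2.25 × 10⁻⁴ = 3.83 × 10⁻⁴, so Δρ ≈ 0.3930 kg m⁻³.
N² = (g/ρ₀)·Δρ/Δz = g·(Δρ/ρ₀)/Δz = 9.8 × 3.83 × 10⁻⁴ / 68 = 5.5197 × 10⁻⁵ s⁻².
N = √(5.5197 × 10⁻⁵) = 7.4295 × 10⁻³ rad s⁻¹ → T = 2π/N = 845.71 s ≈ 846 s.

846 s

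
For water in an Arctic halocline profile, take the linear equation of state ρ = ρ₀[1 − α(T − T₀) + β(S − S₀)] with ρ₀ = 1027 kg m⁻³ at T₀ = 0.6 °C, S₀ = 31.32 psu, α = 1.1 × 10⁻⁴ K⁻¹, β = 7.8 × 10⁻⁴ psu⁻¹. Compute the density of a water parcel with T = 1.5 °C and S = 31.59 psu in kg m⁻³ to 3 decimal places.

T − T₀ = +0.9 K, S − S₀ = +0.27 psu.
Bracket = 1 − α·(+0.9) + β·(+0.27) = 1 + (1.116 × 10⁻⁴) = 1.0001116.
ρ = 1027 × 1.0001116 = 1027.115 kg m⁻³.

1027.115 kg m⁻³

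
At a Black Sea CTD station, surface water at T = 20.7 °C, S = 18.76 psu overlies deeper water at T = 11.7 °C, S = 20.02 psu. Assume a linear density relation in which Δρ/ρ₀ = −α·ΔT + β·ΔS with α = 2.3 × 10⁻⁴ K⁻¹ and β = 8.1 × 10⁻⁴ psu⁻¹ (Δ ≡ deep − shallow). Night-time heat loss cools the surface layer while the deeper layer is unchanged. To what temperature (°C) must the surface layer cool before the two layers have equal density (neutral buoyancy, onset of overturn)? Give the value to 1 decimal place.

7.3 °C

Neutral buoyancy requires Δρ = 0, i.e. −α(T_deep − T_surf′) + β(S_deep − S_surf) = 0.
T_surf′ = T_deep − (β/α)·ΔS = 11.7 − (8.1 × 10⁻⁴/2.3 × 10⁻⁴)·(+1.26) = 7.263 °C.
Cooling required: 20.7 − (7.263) = 13.437 °C.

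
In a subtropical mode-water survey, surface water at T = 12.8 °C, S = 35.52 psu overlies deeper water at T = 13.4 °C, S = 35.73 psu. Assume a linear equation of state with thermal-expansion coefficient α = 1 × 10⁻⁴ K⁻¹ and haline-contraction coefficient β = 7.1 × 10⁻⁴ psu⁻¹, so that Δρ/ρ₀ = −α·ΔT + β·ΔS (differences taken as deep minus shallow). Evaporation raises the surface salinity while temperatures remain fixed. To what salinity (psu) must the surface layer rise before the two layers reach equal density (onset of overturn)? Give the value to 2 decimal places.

35.65 psu

Neutral buoyancy requires −α(T_deep − T_surf) + β(S_deep − S_surf′) = 0.
S_surf′ = S_deep − (α/β)·ΔT = 35.73 − (1 × 10⁻⁴/7.1 × 10⁻⁴)·(+0.6) = 35.6455 psu.
Increase required: 35.6455 − 35.52 = 0.1255 psu.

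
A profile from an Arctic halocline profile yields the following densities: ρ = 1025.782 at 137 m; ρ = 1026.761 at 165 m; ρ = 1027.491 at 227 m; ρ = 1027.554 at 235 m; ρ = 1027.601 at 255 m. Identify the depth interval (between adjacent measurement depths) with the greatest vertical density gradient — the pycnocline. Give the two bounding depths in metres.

Compute the density gradient over each adjacent pair:
  137–165 m: Δρ/Δz = 0.979/28 = 0.035 kg m⁻⁴
  165–227 m: Δρ/Δz = 0.730/62 = 0.012 kg m⁻⁴
  227–235 m: Δρ/Δz = 0.063/8 = 7.9 × 10⁻³ kg m⁻⁴
  235–255 m: Δρ/Δz = 0.047/20 = 2.4 × 10⁻³ kg m⁻⁴
The largest gradient is in the 137–165 m interval — the pycnocline.

137–165 m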